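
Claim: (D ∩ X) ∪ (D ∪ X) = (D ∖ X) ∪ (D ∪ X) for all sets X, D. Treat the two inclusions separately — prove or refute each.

Both inclusions hold; the sets are equal.

Forward inclusion. Let x ∈ (D ∩ X) ∪ (D ∪ X). Then either x ∈ X and x ∉ D; or x ∈ D and x ∉ X; or x ∈ X ∩ D. In each case x ∈ (D ∖ X) ∪ (D ∪ X), so (D ∩ X) ∪ (D ∪ X) ⊆ (D ∖ X) ∪ (D ∪ X).

Reverse inclusion. Let x ∈ (D ∖ X) ∪ (D ∪ X). Then either x ∈ X and x ∉ D; or x ∈ D and x ∉ X; or x ∈ X ∩ D. In each case x ∈ (D ∩ X) ∪ (D ∪ X), so (D ∖ X) ∪ (D ∪ X) ⊆ (D ∩ X) ∪ (D ∪ X).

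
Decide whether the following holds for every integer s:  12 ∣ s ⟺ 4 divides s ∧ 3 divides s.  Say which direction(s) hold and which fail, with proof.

(⇒) If 12 ∣ s, write s = 12q. Since 12 = 3·4, s = 4·(3q), so 4 ∣ s; and since 12 = 4·3, s = 3·(4q), so 3 ∣ s.

(⇐) Suppose 4 ∣ s and 3 ∣ s. Any common multiple of 4 and 3 is a multiple of their lcm; here gcd(4, 3) = 1, so lcm(4, 3) = 4·3 = 12, so 12 ∣ s.

Both directions hold.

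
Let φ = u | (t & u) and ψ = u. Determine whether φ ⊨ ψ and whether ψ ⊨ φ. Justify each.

The biconditional holds.

Converse. Assume the antecedent. If t is true, the antecedent forces (t = T, u = T), and u | (t & u) holds there. If t is false, the antecedent forces (t = F, u = T), and u | (t & u) holds there. Either way u | (t & u) holds.

Forward direction. Assume the antecedent. If t is true, the antecedent forces (t = T, u = T), and u holds there. If t is false, the antecedent forces (t = F, u = T), and u holds there. Either way u holds.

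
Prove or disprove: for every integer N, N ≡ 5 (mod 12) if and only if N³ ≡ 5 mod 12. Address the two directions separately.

Equivalent; both directions hold.

(→) Suppose N ≡ 5 (mod 12). Write N = 12j + 5. Then (12j + 5)³ = 1728j³ + 2160j² + 900j + 125 = 12(144j³ + 180j² + 75j + 10) + 5, so N³ ≡ 5 (mod 12).

(←) Conversely, suppose N³ ≡ 5 (mod 12). The only residue r in {0, …, 11} with r³ ≡ 5 (mod 12) is r = 5, so N ≡ 5 (mod 12).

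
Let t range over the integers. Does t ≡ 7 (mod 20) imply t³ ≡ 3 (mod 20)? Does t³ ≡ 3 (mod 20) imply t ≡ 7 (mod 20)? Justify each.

(⇒) Suppose t ≡ 7 (mod 20). Write t = 20j + 7. Then (20j + 7)³ = 8000j³ + 8400j² + 2940j + 343 = 20(400j³ + 420j² + 147j + 17) + 3, so t³ ≡ 3 (mod 20).

(⇐) Conversely, suppose t³ ≡ 3 (mod 20). The only residue r in {0, …, 19} with r³ ≡ 3 (mod 20) is r = 7, so t ≡ 7 (mod 20).

The biconditional holds.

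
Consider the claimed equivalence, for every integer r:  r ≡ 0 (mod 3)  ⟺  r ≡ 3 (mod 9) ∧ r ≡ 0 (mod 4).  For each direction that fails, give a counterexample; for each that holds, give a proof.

Forward direction. This fails: r = 0 gives 0 ≡ 0 (mod 3) but 0 ≡ 0 (mod 9), so the conjunction on the right does not hold.

Converse. If r ≡ 3 (mod 9) and r ≡ 0 (mod 4), then by the Chinese remainder theorem r ≡ 12 (mod 36). Since 12 ≡ 0 (mod 3) and 3 ∣ 36, we get r ≡ 0 (mod 3).

(⇒) fails; (⇐) holds.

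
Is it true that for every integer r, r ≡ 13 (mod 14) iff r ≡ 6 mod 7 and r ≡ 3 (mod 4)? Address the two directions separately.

The forward direction fails; the converse holds.

(⟹) This fails: r = 13 gives 13 ≡ 13 (mod 14) but 13 ≡ 1 (mod 4), so the conjunction on the right does not hold.

(⟸) Conversely, if r ≡ 6 (mod 7) and r ≡ 3 (mod 4), then by the Chinese remainder theorem r ≡ 27 (mod 28). Since 27 ≡ 13 (mod 14) and 14 ∣ 28, we get r ≡ 13 (mod 14).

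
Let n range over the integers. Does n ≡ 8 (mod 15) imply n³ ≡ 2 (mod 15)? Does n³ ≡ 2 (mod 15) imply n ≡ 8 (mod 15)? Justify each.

The biconditional holds.

(⇒) Suppose n ≡ 8 (mod 15). Write n = 15j + 8. Then (15j + 8)³ = 3375j³ + 5400j² + 2880j + 512 = 15(225j³ + 360j² + 192j + 34) + 2, so n³ ≡ 2 (mod 15).

(⇐) Conversely, suppose n³ ≡ 2 (mod 15). The only residue r in {0, …, 14} with r³ ≡ 2 (mod 15) is r = 8, so n ≡ 8 (mod 15).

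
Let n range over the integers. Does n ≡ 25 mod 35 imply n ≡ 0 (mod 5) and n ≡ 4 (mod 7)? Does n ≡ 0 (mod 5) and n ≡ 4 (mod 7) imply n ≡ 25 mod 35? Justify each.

Converse. If n ≡ 0 (mod 5) and n ≡ 4 (mod 7), then by the Chinese remainder theorem n ≡ 25 (mod 35). This is exactly n ≡ 25 (mod 35).

Forward direction. Suppose n ≡ 25 (mod 35); write n = 35j + 25. Since 5 ∣ 35, reducing mod 5 gives n ≡ 25 ≡ 0 (mod 5); since 7 ∣ 35, reducing mod 7 gives n ≡ 25 ≡ 4 (mod 7).

Both directions hold; the statement is true.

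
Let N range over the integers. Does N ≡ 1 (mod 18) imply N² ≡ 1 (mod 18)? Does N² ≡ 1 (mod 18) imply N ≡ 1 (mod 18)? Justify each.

[⇒] Suppose N ≡ 1 (mod 18). Write N = 18j + 1. Then (18j + 1)² = 324j² + 36j + 1 = 18(18j² + 2j) + 1, so N² ≡ 1 (mod 18).

[⇐] This fails: take N = 17. Then 17² = 289 ≡ 1 (mod 18), yet 17 ≡ 17 (mod 18), not 1.

Not equivalent: only (⇒) holds.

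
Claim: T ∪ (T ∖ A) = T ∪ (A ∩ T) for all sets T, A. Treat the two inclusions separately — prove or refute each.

Both inclusions hold; the sets are equal.

Reverse inclusion. Let x ∈ T ∪ (A ∩ T). Then either x ∈ T and x ∉ A; or x ∈ T ∩ A. In each case x ∈ T ∪ (T ∖ A), so T ∪ (A ∩ T) ⊆ T ∪ (T ∖ A).

Forward inclusion. Let x ∈ T ∪ (T ∖ A). Then either x ∈ T and x ∉ A; or x ∈ T ∩ A. In each case x ∈ T ∪ (A ∩ T), so T ∪ (T ∖ A) ⊆ T ∪ (A ∩ T).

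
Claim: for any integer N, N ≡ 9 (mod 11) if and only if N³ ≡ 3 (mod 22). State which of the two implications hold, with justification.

(→) This fails: take N = 20. Then 20 ≡ 9 (mod 11), but 20³ = 8000 ≡ 14 (mod 22), not 3.

(←) Conversely, the residues r modulo 22 with r³ ≡ 3 (mod 22) are exactly {9}, and each is ≡ 9 (mod 11).

Not equivalent: only (⇐) holds.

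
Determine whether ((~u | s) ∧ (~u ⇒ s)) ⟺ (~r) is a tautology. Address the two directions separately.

Neither direction holds.

[⇒] This fails. Under u = F, r = T, s = T, the left side is true but the right side is false.

[⇐] This fails. Under u = F, r = F, s = F, the left side is false but the right side is true.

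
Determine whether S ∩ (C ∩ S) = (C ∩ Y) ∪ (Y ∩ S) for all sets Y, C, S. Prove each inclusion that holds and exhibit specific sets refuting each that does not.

Neither inclusion holds.

(⟹) This inclusion fails. Take Y = ∅, C = {1}, S = {1}; then 1 ∈ S ∩ (C ∩ S) but 1 ∉ (C ∩ Y) ∪ (Y ∩ S).

(⟸) This inclusion fails. Take Y = {1}, C = {1}, S = ∅; then 1 ∈ (C ∩ Y) ∪ (Y ∩ S) but 1 ∉ S ∩ (C ∩ S).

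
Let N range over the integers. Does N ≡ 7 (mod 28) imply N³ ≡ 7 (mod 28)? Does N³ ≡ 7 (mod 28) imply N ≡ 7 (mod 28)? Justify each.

(⟹) Suppose N ≡ 7 (mod 28). Write N = 28j + 7. Then (28j + 7)³ = 21952j³ + 16464j² + 4116j + 343 = 28(784j³ + 588j² + 147j + 12) + 7, so N³ ≡ 7 (mod 28).

(⟸) Conversely, suppose N³ ≡ 7 (mod 28). The only residue r in {0, …, 27} with r³ ≡ 7 (mod 28) is r = 7, so N ≡ 7 (mod 28).

Both directions hold; the statement is true.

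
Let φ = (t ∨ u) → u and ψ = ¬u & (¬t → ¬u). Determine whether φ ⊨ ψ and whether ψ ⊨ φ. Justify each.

Forward direction. This fails. Under u = T, t = F, the left side is true but the right side is false.

Converse. This fails. Under u = F, t = T, the left side is false but the right side is true.

Neither direction holds.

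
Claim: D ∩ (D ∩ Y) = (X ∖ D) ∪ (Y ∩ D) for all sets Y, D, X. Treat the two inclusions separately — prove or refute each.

The sets are not equal: only the forward inclusion holds.

(⟸) This inclusion fails. Take Y = ∅, D = ∅, X = {1}; then 1 ∈ (X ∖ D) ∪ (Y ∩ D) but 1 ∉ D ∩ (D ∩ Y).

(⟹) Let x ∈ D ∩ (D ∩ Y). Then either x ∈ Y ∩ D and x ∉ X; or x ∈ Y ∩ D ∩ X. In each case x ∈ (X ∖ D) ∪ (Y ∩ D), so D ∩ (D ∩ Y) ⊆ (X ∖ D) ∪ (Y ∩ D).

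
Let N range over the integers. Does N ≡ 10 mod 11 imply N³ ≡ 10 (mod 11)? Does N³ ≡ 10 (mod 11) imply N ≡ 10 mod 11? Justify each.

Both directions hold.

Converse. Suppose N³ ≡ 10 (mod 11). The only residue r in {0, …, 10} with r³ ≡ 10 (mod 11) is r = 10, so N ≡ 10 (mod 11).

Forward direction. Suppose N ≡ 10 mod 11. Write N = 11j + 10. Then (11j + 10)³ = 1331j³ + 3630j² + 3300j + 1000 = 11(121j³ + 330j² + 300j + 90) + 10, so N³ ≡ 10 (mod 11).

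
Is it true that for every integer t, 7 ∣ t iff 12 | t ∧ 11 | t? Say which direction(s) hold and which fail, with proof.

(→) This fails: take t = 7. Certainly 7 ∣ 7, but 12 ∤ 7.

(←) This fails: take t = 132. Both 12 ∣ 132 and 11 ∣ 132, yet 132 is not a multiple of 7 (since 132 = 18·7 + 6), so 7 ∤ 132.

Neither direction holds.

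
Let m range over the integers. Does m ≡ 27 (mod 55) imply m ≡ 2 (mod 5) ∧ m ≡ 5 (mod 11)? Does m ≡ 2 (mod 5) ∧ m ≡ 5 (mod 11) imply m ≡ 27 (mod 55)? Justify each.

Both implications hold.

Forward direction. Suppose m ≡ 27 (mod 55); write m = 55j + 27. Since 5 ∣ 55, reducing mod 5 gives m ≡ 27 ≡ 2 (mod 5); since 11 ∣ 55, reducing mod 11 gives m ≡ 27 ≡ 5 (mod 11).

Converse. If m ≡ 2 (mod 5) and m ≡ 5 (mod 11), then by the Chinese remainder theorem m ≡ 27 (mod 55). This is exactly m ≡ 27 (mod 55).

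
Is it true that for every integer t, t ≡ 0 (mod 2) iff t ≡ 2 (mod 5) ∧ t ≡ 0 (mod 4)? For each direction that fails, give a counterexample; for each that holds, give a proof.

The forward direction fails; the converse holds.

(⟸) If t ≡ 2 (mod 5) and t ≡ 0 (mod 4), then by the Chinese remainder theorem t ≡ 12 (mod 20). Since 12 ≡ 0 (mod 2) and 2 ∣ 20, we get t ≡ 0 (mod 2).

(⟹) This fails: t = 0 gives 0 ≡ 0 (mod 2) but 0 ≡ 0 (mod 5), so the conjunction on the right does not hold.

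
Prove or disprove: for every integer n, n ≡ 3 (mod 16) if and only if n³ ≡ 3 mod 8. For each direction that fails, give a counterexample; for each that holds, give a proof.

Not equivalent: only (⇒) holds.

Converse. This fails: take n = 11. Then 11³ = 1331 ≡ 3 (mod 8), yet 11 ≡ 11 (mod 16), not 3.

Forward direction. Suppose n ≡ 3 (mod 16). Then n³ ≡ 3³ = 27 (mod 16), and since 8 ∣ 16, also n³ ≡ 3 (mod 8).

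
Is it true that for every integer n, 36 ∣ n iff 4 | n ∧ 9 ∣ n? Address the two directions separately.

Both directions hold.

(⇒) If 36 ∣ n, write n = 36q. Since 36 = 9·4, n = 4·(9q), so 4 ∣ n; and since 36 = 4·9, n = 9·(4q), so 9 ∣ n.

(⇐) Suppose 4 ∣ n and 9 ∣ n. Any common multiple of 4 and 9 is a multiple of their lcm; here gcd(4, 9) = 1, so lcm(4, 9) = 4·9 = 36, so 36 ∣ n.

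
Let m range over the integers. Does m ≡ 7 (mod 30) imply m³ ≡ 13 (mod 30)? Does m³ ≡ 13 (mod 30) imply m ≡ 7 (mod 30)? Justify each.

The biconditional holds.

(⇒) Suppose m ≡ 7 (mod 30). Write m = 30j + 7. Then (30j + 7)³ = 27000j³ + 18900j² + 4410j + 343 = 30(900j³ + 630j² + 147j + 11) + 13, so m³ ≡ 13 (mod 30).

(⇐) Conversely, suppose m³ ≡ 13 (mod 30). The only residue r in {0, …, 29} with r³ ≡ 13 (mod 30) is r = 7, so m ≡ 7 (mod 30).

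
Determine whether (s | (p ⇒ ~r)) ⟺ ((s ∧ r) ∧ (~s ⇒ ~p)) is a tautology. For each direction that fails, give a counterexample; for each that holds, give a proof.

(⟸) Assume the antecedent. If s is true, s | (p ⇒ ~r) reduces to true regardless of the other variables. If s is false, the antecedent cannot hold. Either way s | (p ⇒ ~r) holds.

(⟹) This fails. Under s = F, r = F, p = F, the left side is true but the right side is false.

Only the converse holds.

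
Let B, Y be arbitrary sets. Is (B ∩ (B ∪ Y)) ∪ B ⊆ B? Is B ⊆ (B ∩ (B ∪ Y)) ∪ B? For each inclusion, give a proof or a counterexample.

(⟹) Let x ∈ (B ∩ (B ∪ Y)) ∪ B. Then either x ∈ B and x ∉ Y; or x ∈ B ∩ Y. In each case x ∈ B, so (B ∩ (B ∪ Y)) ∪ B ⊆ B.

(⟸) Let x ∈ B. Then either x ∈ B and x ∉ Y; or x ∈ B ∩ Y. In each case x ∈ (B ∩ (B ∪ Y)) ∪ B, so B ⊆ (B ∩ (B ∪ Y)) ∪ B.

Both inclusions hold.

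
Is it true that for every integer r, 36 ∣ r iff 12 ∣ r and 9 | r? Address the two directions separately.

(⇒) If 36 ∣ r, write r = 36q. Since 36 = 3·12, r = 12·(3q), so 12 ∣ r; and since 36 = 4·9, r = 9·(4q), so 9 ∣ r.

(⇐) Suppose 12 ∣ r and 9 ∣ r. Any common multiple of 12 and 9 is a multiple of their lcm; here lcm(12, 9) = 12·9/gcd(12, 9) = 108/3 = 36, so 36 ∣ r.

Equivalent; both directions hold.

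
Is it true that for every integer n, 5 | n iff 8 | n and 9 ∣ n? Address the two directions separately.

Neither direction holds.

Forward direction. This fails: take n = 5. Certainly 5 ∣ 5, but 8 ∤ 5.

Converse. This fails: take n = 72. Both 8 ∣ 72 and 9 ∣ 72, yet 72 is not a multiple of 5 (since 72 = 14·5 + 2), so 5 ∤ 72.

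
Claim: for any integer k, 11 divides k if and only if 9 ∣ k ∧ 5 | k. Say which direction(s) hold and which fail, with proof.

Neither implication holds.

(⇒) This fails: take k = 11. Certainly 11 ∣ 11, but 9 ∤ 11.

(⇐) This fails: take k = 45. Both 9 ∣ 45 and 5 ∣ 45, yet 45 is not a multiple of 11 (since 45 = 4·11 + 1), so 11 ∤ 45.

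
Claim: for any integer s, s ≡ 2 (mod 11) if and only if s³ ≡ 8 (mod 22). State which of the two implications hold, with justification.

Only the converse holds.

(←) The residues r modulo 22 with r³ ≡ 8 (mod 22) are exactly {2}, and each is ≡ 2 (mod 11).

(→) This fails: take s = 13. Then 13 ≡ 2 (mod 11), but 13³ = 2197 ≡ 19 (mod 22), not 8.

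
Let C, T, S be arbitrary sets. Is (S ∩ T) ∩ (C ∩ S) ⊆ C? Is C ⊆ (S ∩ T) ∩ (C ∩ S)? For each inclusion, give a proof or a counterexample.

(⟹) Let x ∈ (S ∩ T) ∩ (C ∩ S). Then x ∈ C ∩ T ∩ S, from which x ∈ C.

(⟸) This inclusion fails. Take C = {1}, T = ∅, S = ∅; then 1 ∈ C but 1 ∉ (S ∩ T) ∩ (C ∩ S).

(⊆) holds; (⊇) fails.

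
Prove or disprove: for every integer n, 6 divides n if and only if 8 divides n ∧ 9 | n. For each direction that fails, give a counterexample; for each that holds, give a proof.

Only the reverse direction holds.

(⟸) Suppose 8 ∣ n and 9 ∣ n. Any common multiple of 8 and 9 is a multiple of their lcm; here gcd(8, 9) = 1, so lcm(8, 9) = 8·9 = 72, so 72 ∣ n. Since 6 ∣ 72, it follows that 6 ∣ n.

(⟹) This fails: take n = 6. Certainly 6 ∣ 6, but 8 ∤ 6.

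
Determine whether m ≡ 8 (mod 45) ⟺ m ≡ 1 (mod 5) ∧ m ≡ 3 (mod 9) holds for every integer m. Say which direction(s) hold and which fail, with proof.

Neither implication holds.

(⟹) This fails: m = 8 gives 8 ≡ 8 (mod 45) but 8 ≡ 3 (mod 5), so the conjunction on the right does not hold.

(⟸) This fails: m = 21 satisfies both congruences on the right (21 ≡ 1 mod 5 and 21 ≡ 3 mod 9) yet 21 ≡ 21 (mod 45), not 8.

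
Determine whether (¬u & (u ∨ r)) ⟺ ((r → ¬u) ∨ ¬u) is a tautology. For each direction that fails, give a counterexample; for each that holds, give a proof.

(⟸) This fails. Under r = F, u = F, the left side is false but the right side is true.

(⟹) Assume the antecedent. If r is true, the antecedent forces (r = T, u = F), and (r → ¬u) ∨ ¬u holds there. If r is false, the antecedent cannot hold. Either way (r → ¬u) ∨ ¬u holds.

Only the forward direction holds.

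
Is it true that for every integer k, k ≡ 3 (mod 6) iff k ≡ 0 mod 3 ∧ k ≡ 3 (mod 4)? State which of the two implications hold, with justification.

Forward direction. This fails: k = 9 gives 9 ≡ 3 (mod 6) but 9 ≡ 1 (mod 4), so the conjunction on the right does not hold.

Converse. If k ≡ 0 (mod 3) and k ≡ 3 (mod 4), then by the Chinese remainder theorem k ≡ 3 (mod 12). Since 3 ≡ 3 (mod 6) and 6 ∣ 12, we get k ≡ 3 (mod 6).

(⇒) fails; (⇐) holds.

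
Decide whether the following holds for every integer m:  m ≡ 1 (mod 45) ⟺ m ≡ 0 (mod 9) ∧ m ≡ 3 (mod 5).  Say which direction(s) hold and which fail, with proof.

(⇒) This fails: m = 1 gives 1 ≡ 1 (mod 45) but 1 ≡ 1 (mod 9), so the conjunction on the right does not hold.

(⇐) This fails: m = 18 satisfies both congruences on the right (18 ≡ 0 mod 9 and 18 ≡ 3 mod 5) yet 18 ≡ 18 (mod 45), not 1.

Neither direction holds.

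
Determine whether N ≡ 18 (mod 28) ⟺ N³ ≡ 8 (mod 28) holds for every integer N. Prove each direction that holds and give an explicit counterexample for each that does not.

Only the forward implication holds.

Converse. This fails: take N = 2. Then 2³ = 8 ≡ 8 (mod 28), yet 2 ≡ 2 (mod 28), not 18.

Forward direction. Suppose N ≡ 18 (mod 28). Write N = 28j + 18. Then (28j + 18)³ = 21952j³ + 42336j² + 27216j + 5832 = 28(784j³ + 1512j² + 972j + 208) + 8, so N³ ≡ 8 (mod 28).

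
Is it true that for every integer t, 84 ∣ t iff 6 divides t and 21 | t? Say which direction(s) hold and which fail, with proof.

Only the forward direction holds.

(⟹) If 84 ∣ t, write t = 84q. Since 84 = 14·6, t = 6·(14q), so 6 ∣ t; and since 84 = 4·21, t = 21·(4q), so 21 ∣ t.

(⟸) This fails: take t = 42. Both 6 ∣ 42 and 21 ∣ 42, yet 42 is not a multiple of 84 (since 42 = 0·84 + 42), so 84 ∤ 42.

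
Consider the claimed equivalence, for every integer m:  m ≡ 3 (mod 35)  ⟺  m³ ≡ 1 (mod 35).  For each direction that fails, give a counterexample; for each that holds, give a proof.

(→) This fails: take m = 3. Then 3 ≡ 3 (mod 35), but 3³ = 27 ≡ 27 (mod 35), not 1.

(←) This fails: take m = 1. Then 1³ = 1 ≡ 1 (mod 35), yet 1 ≡ 1 (mod 35), not 3.

(⇒) fails and (⇐) fails.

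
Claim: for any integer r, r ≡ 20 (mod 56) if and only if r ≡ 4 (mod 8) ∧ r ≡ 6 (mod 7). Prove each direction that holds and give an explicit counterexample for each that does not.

The biconditional holds.

Forward direction. Suppose r ≡ 20 (mod 56); write r = 56j + 20. Since 8 ∣ 56, reducing mod 8 gives r ≡ 20 ≡ 4 (mod 8); since 7 ∣ 56, reducing mod 7 gives r ≡ 20 ≡ 6 (mod 7).

Converse. If r ≡ 4 (mod 8) and r ≡ 6 (mod 7), then by the Chinese remainder theorem r ≡ 20 (mod 56). This is exactly r ≡ 20 (mod 56).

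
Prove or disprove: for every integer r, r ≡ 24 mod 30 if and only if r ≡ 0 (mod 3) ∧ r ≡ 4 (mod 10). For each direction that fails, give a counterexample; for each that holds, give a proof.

Both directions hold; the statement is true.

(←) If r ≡ 0 (mod 3) and r ≡ 4 (mod 10), then by the Chinese remainder theorem r ≡ 24 (mod 30). This is exactly r ≡ 24 (mod 30).

(→) Suppose r ≡ 24 (mod 30); write r = 30j + 24. Since 3 ∣ 30, reducing mod 3 gives r ≡ 24 ≡ 0 (mod 3); since 10 ∣ 30, reducing mod 10 gives r ≡ 24 ≡ 4 (mod 10).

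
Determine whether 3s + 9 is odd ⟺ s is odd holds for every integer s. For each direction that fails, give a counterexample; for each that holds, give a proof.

Both directions fail.

(⟹) This fails: s = 4 gives 3s + 9 = 21, which is odd, but 4 is even, not odd.

(⟸) This also fails: s = 3 is odd, but 3s + 9 = 18 is even, not odd.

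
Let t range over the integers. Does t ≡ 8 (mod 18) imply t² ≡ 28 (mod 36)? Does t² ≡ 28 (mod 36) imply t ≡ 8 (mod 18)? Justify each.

(⇒) Suppose t ≡ 8 (mod 18). Working modulo 36, t ∈ {8, 26}; for each such r, r² ≡ 28 (mod 36).

(⇐) This fails: take t = 10. Then 10² = 100 ≡ 28 (mod 36), yet 10 ≡ 10 (mod 18), not 8.

The forward direction holds; the converse fails.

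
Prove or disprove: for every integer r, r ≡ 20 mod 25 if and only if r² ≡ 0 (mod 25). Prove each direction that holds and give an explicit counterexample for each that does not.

The forward direction holds; the converse fails.

Forward direction. Suppose r ≡ 20 mod 25. Write r = 25j + 20. Then (25j + 20)² = 625j² + 1000j + 400 = 25(25j² + 40j + 16) + 0, so r² ≡ 0 (mod 25).

Converse. This fails: take r = 0. Then 0² = 0 ≡ 0 (mod 25), yet 0 ≡ 0 (mod 25), not 20.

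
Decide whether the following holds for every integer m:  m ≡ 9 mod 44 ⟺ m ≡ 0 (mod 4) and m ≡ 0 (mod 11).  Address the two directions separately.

(⟹) This fails: m = 9 gives 9 ≡ 9 (mod 44) but 9 ≡ 1 (mod 4), so the conjunction on the right does not hold.

(⟸) This fails: m = 0 satisfies both congruences on the right (0 ≡ 0 mod 4 and 0 ≡ 0 mod 11) yet 0 ≡ 0 (mod 44), not 9.

Neither implication holds.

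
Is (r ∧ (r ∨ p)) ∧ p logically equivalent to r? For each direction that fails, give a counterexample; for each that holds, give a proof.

Forward direction. Assume the antecedent. If r is true, r reduces to true regardless of the other variables. If r is false, the antecedent cannot hold. Either way r holds.

Converse. This fails. Under r = T, p = F, the left side is false but the right side is true.

Only the forward direction holds.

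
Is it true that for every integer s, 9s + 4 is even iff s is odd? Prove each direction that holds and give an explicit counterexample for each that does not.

(→) This fails: s = 4 gives 9s + 4 = 40, which is even, but 4 is even, not odd.

(←) This also fails: s = 3 is odd, but 9s + 4 = 31 is odd, not even.

Both directions fail.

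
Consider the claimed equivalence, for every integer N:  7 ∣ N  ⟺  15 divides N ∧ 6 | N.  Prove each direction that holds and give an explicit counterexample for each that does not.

(⇒) fails and (⇐) fails.

Forward direction. This fails: take N = 7. Certainly 7 ∣ 7, but 15 ∤ 7.

Converse. This fails: take N = 30. Both 15 ∣ 30 and 6 ∣ 30, yet 30 is not a multiple of 7 (since 30 = 4·7 + 2), so 7 ∤ 30.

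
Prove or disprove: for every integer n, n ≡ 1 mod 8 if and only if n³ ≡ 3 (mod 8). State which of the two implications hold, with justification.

Both directions fail.

(→) This fails: take n = 1. Then 1 ≡ 1 (mod 8), but 1³ = 1 ≡ 1 (mod 8), not 3.

(←) This fails: take n = 3. Then 3³ = 27 ≡ 3 (mod 8), yet 3 ≡ 3 (mod 8), not 1.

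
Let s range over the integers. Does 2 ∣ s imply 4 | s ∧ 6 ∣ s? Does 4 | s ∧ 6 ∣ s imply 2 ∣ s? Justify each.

[⇒] This fails: take s = 2. Certainly 2 ∣ 2, but 4 ∤ 2.

[⇐] Suppose 4 ∣ s and 6 ∣ s. Any common multiple of 4 and 6 is a multiple of their lcm; here lcm(4, 6) = 4·6/gcd(4, 6) = 24/2 = 12, so 12 ∣ s. Since 2 ∣ 12, it follows that 2 ∣ s.

The forward direction fails; the converse holds.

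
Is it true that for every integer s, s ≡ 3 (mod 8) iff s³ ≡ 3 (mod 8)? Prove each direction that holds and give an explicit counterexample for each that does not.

Both directions hold; the statement is true.

Forward direction. Suppose s ≡ 3 (mod 8). Write s = 8j + 3. Then (8j + 3)³ = 512j³ + 576j² + 216j + 27 = 8(64j³ + 72j² + 27j + 3) + 3, so s³ ≡ 3 (mod 8).

Converse. Suppose s³ ≡ 3 (mod 8). The only residue r in {0, …, 7} with r³ ≡ 3 (mod 8) is r = 3, so s ≡ 3 (mod 8).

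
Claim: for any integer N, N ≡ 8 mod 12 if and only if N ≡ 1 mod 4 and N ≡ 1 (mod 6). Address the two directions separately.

Both directions fail.

Forward direction. This fails: N = 8 gives 8 ≡ 8 (mod 12) but 8 ≡ 0 (mod 4), so the conjunction on the right does not hold.

Converse. This fails: N = 1 satisfies both congruences on the right (1 ≡ 1 mod 4 and 1 ≡ 1 mod 6) yet 1 ≡ 1 (mod 12), not 8.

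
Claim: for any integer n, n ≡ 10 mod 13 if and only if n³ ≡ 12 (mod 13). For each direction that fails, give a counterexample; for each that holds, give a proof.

(→) Suppose n ≡ 10 mod 13. Write n = 13j + 10. Then (13j + 10)³ = 2197j³ + 5070j² + 3900j + 1000 = 13(169j³ + 390j² + 300j + 76) + 12, so n³ ≡ 12 (mod 13).

(←) This fails: take n = 4. Then 4³ = 64 ≡ 12 (mod 13), yet 4 ≡ 4 (mod 13), not 10.

(⇒) holds; (⇐) fails.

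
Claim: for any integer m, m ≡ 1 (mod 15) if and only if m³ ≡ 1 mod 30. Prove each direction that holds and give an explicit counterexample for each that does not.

Only the converse holds.

(→) This fails: take m = 16. Then 16 ≡ 1 (mod 15), but 16³ = 4096 ≡ 16 (mod 30), not 1.

(←) Conversely, the residues r modulo 30 with r³ ≡ 1 (mod 30) are exactly {1}, and each is ≡ 1 (mod 15).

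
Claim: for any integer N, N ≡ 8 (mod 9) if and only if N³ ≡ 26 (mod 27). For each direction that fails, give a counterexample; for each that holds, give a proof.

(→) Suppose N ≡ 8 (mod 9). Working modulo 27, N ∈ {8, 17, 26}; for each such r, r³ ≡ 26 (mod 27).

(←) Conversely, the residues r modulo 27 with r³ ≡ 26 (mod 27) are exactly {8, 17, 26}, and each is ≡ 8 (mod 9).

The biconditional holds.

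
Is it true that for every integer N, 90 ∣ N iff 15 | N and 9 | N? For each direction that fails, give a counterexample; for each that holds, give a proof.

Only the forward implication holds.

[⇒] If 90 ∣ N, write N = 90q. Since 90 = 6·15, N = 15·(6q), so 15 ∣ N; and since 90 = 10·9, N = 9·(10q), so 9 ∣ N.

[⇐] This fails: take N = 45. Both 15 ∣ 45 and 9 ∣ 45, yet 45 is not a multiple of 90 (since 45 = 0·90 + 45), so 90 ∤ 45.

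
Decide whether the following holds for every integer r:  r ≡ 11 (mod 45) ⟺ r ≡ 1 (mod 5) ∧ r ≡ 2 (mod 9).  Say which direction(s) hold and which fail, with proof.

(⇒) Suppose r ≡ 11 (mod 45); write r = 45j + 11. Since 5 ∣ 45, reducing mod 5 gives r ≡ 11 ≡ 1 (mod 5); since 9 ∣ 45, reducing mod 9 gives r ≡ 11 ≡ 2 (mod 9).

(⇐) Conversely, if r ≡ 1 (mod 5) and r ≡ 2 (mod 9), then by the Chinese remainder theorem r ≡ 11 (mod 45). This is exactly r ≡ 11 (mod 45).

Both directions hold; the statement is true.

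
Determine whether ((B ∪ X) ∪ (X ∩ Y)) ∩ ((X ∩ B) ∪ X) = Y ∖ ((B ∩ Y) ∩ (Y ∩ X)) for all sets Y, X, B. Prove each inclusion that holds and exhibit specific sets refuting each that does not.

(⊆) This inclusion fails. Take Y = ∅, X = {1}, B = ∅; then 1 ∈ ((B ∪ X) ∪ (X ∩ Y)) ∩ ((X ∩ B) ∪ X) but 1 ∉ Y ∖ ((B ∩ Y) ∩ (Y ∩ X)).

(⊇) This inclusion fails. Take Y = {1}, X = ∅, B = ∅; then 1 ∈ Y ∖ ((B ∩ Y) ∩ (Y ∩ X)) but 1 ∉ ((B ∪ X) ∪ (X ∩ Y)) ∩ ((X ∩ B) ∪ X).

(⊆) fails and (⊇) fails.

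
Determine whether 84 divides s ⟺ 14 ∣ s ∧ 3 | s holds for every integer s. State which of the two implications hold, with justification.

[⇒] If 84 ∣ s, write s = 84q. Since 84 = 6·14, s = 14·(6q), so 14 ∣ s; and since 84 = 28·3, s = 3·(28q), so 3 ∣ s.

[⇐] This fails: take s = 42. Both 14 ∣ 42 and 3 ∣ 42, yet 42 is not a multiple of 84 (since 42 = 0·84 + 42), so 84 ∤ 42.

(⇒) holds; (⇐) fails.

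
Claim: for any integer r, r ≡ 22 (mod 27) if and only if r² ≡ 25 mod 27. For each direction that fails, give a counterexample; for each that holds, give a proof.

Only the forward implication holds.

(⇒) Suppose r ≡ 22 (mod 27). Write r = 27j + 22. Then (27j + 22)² = 729j² + 1188j + 484 = 27(27j² + 44j + 17) + 25, so r² ≡ 25 (mod 27).

(⇐) This fails: take r = 5. Then 5² = 25 ≡ 25 (mod 27), yet 5 ≡ 5 (mod 27), not 22.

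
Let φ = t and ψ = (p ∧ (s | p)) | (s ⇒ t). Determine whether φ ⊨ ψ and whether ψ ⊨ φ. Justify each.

[⇒] Assume the antecedent. If s is true, the antecedent forces (s = T, p = F, t = T) or (s = T, p = T, t = T), and (p ∧ (s | p)) | (s ⇒ t) holds there. If s is false, (p ∧ (s | p)) | (s ⇒ t) reduces to true regardless of the other variables. Either way (p ∧ (s | p)) | (s ⇒ t) holds.

[⇐] This fails. Under s = F, p = F, t = F, the left side is false but the right side is true.

Only the forward direction holds.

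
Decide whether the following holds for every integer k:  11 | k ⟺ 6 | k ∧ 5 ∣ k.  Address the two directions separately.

(⇒) This fails: take k = 11. Certainly 11 ∣ 11, but 6 ∤ 11.

(⇐) This fails: take k = 30. Both 6 ∣ 30 and 5 ∣ 30, yet 30 is not a multiple of 11 (since 30 = 2·11 + 8), so 11 ∤ 30.

(⇒) fails and (⇐) fails.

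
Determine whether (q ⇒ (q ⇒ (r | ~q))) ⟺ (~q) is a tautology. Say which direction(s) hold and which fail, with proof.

The forward direction fails; the converse holds.

[⇒] This fails. Under q = T, r = T, the left side is true but the right side is false.

[⇐] Assume the antecedent. If q is true, the antecedent cannot hold. If q is false, q ⇒ (q ⇒ (r | ~q)) reduces to true regardless of the other variables. Either way q ⇒ (q ⇒ (r | ~q)) holds.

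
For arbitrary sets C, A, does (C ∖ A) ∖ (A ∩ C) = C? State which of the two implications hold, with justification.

(⊆) holds; (⊇) fails.

(⊆) Let x ∈ (C ∖ A) ∖ (A ∩ C). Then x ∈ C and x ∉ A, from which x ∈ C.

(⊇) This inclusion fails. Take C = {1}, A = {1}; then 1 ∈ C but 1 ∉ (C ∖ A) ∖ (A ∩ C).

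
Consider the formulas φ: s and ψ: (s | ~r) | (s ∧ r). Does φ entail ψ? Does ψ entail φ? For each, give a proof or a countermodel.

Only the forward implication holds.

Converse. This fails. Under s = F, r = F, the left side is false but the right side is true.

Forward direction. Assume the antecedent. If s is true, (s | ~r) | (s ∧ r) reduces to true regardless of the other variables. If s is false, the antecedent cannot hold. Either way (s | ~r) | (s ∧ r) holds.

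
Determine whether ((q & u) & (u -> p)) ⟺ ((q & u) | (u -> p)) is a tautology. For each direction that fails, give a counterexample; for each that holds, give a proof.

(⟹) Assume the antecedent. If q is true, (q & u) | (u -> p) reduces to true regardless of the other variables. If q is false, the antecedent cannot hold. Either way (q & u) | (u -> p) holds.

(⟸) This fails. Under q = F, u = F, p = F, the left side is false but the right side is true.

(⇒) holds; (⇐) fails.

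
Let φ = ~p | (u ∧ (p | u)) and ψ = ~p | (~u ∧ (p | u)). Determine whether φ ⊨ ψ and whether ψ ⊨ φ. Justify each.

Both directions fail.

[⇒] This fails. Under p = T, u = T, the left side is true but the right side is false.

[⇐] This fails. Under p = T, u = F, the left side is false but the right side is true.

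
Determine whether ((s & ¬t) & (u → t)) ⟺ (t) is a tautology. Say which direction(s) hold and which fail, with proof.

Neither implication holds.

[⇒] This fails. Under u = F, t = F, s = T, the left side is true but the right side is false.

[⇐] This fails. Under u = F, t = T, s = F, the left side is false but the right side is true.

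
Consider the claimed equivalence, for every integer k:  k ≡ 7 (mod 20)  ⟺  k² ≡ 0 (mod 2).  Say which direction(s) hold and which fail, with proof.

(⇒) This fails: take k = 7. Then 7 ≡ 7 (mod 20), but 7² = 49 ≡ 1 (mod 2), not 0.

(⇐) This fails: take k = 0. Then 0² = 0 ≡ 0 (mod 2), yet 0 ≡ 0 (mod 20), not 7.

Neither implication holds.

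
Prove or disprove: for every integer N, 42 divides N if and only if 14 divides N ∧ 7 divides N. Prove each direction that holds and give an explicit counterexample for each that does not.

Not equivalent: only (⇒) holds.

(←) This fails: take N = 14. Both 14 ∣ 14 and 7 ∣ 14, yet 14 is not a multiple of 42 (since 14 = 0·42 + 14), so 42 ∤ 14.

(→) If 42 ∣ N, write N = 42q. Since 42 = 3·14, N = 14·(3q), so 14 ∣ N; and since 42 = 6·7, N = 7·(6q), so 7 ∣ N.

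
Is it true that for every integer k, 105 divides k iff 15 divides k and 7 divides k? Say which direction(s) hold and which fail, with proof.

(⟹) If 105 ∣ k, write k = 105q. Since 105 = 7·15, k = 15·(7q), so 15 ∣ k; and since 105 = 15·7, k = 7·(15q), so 7 ∣ k.

(⟸) Suppose 15 ∣ k and 7 ∣ k. Any common multiple of 15 and 7 is a multiple of their lcm; here gcd(15, 7) = 1, so lcm(15, 7) = 15·7 = 105, so 105 ∣ k.

The biconditional holds.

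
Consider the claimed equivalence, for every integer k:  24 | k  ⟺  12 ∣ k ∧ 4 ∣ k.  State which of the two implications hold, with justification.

(⇒) If 24 ∣ k, write k = 24q. Since 24 = 2·12, k = 12·(2q), so 12 ∣ k; and since 24 = 6·4, k = 4·(6q), so 4 ∣ k.

(⇐) This fails: take k = 12. Both 12 ∣ 12 and 4 ∣ 12, yet 12 is not a multiple of 24 (since 12 = 0·24 + 12), so 24 ∤ 12.

Only the forward implication holds.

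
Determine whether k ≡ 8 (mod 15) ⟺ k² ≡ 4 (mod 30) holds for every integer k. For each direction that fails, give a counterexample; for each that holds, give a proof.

Neither implication holds.

Forward direction. This fails: take k = 23. Then 23 ≡ 8 (mod 15), but 23² = 529 ≡ 19 (mod 30), not 4.

Converse. This fails: take k = 2. Then 2² = 4 ≡ 4 (mod 30), yet 2 ≡ 2 (mod 15), not 8.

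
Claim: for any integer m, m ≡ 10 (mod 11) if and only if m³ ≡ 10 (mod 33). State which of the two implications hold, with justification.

Only the converse holds.

(⟸) The residues r modulo 33 with r³ ≡ 10 (mod 33) are exactly {10}, and each is ≡ 10 (mod 11).

(⟹) This fails: take m = 21. Then 21 ≡ 10 (mod 11), but 21³ = 9261 ≡ 21 (mod 33), not 10.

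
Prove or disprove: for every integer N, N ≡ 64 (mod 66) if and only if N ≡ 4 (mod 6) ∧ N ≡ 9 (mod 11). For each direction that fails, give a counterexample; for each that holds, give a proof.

The biconditional holds.

(←) If N ≡ 4 (mod 6) and N ≡ 9 (mod 11), then by the Chinese remainder theorem N ≡ 64 (mod 66). This is exactly N ≡ 64 (mod 66).

(→) Suppose N ≡ 64 (mod 66); write N = 66j + 64. Since 6 ∣ 66, reducing mod 6 gives N ≡ 64 ≡ 4 (mod 6); since 11 ∣ 66, reducing mod 11 gives N ≡ 64 ≡ 9 (mod 11).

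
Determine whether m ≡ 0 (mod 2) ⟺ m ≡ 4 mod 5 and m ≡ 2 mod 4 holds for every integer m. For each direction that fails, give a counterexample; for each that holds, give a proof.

Only the converse holds.

(⇐) If m ≡ 4 (mod 5) and m ≡ 2 (mod 4), then by the Chinese remainder theorem m ≡ 14 (mod 20). Since 14 ≡ 0 (mod 2) and 2 ∣ 20, we get m ≡ 0 (mod 2).

(⇒) This fails: m = 0 gives 0 ≡ 0 (mod 2) but 0 ≡ 0 (mod 5), so the conjunction on the right does not hold.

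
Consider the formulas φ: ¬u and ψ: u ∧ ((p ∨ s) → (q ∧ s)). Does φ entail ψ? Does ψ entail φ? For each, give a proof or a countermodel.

(⇒) fails and (⇐) fails.

(→) This fails. Under q = F, s = F, u = F, p = F, the left side is true but the right side is false.

(←) This fails. Under q = T, s = T, u = T, p = T, the left side is false but the right side is true.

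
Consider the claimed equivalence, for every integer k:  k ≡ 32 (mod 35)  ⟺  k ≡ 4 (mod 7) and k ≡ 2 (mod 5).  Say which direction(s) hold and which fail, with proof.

(⇒) Suppose k ≡ 32 (mod 35); write k = 35j + 32. Since 7 ∣ 35, reducing mod 7 gives k ≡ 32 ≡ 4 (mod 7); since 5 ∣ 35, reducing mod 5 gives k ≡ 32 ≡ 2 (mod 5).

(⇐) Conversely, if k ≡ 4 (mod 7) and k ≡ 2 (mod 5), then by the Chinese remainder theorem k ≡ 32 (mod 35). This is exactly k ≡ 32 (mod 35).

Both directions hold; the statement is true.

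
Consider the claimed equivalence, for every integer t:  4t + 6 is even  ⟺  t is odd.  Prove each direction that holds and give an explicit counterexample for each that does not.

Converse. Suppose t is odd. Since 4 is even, 4t is even for every t, so 4t + 6 has the same parity as 6, which is even. Hence 4t + 6 is even.

Forward direction. This fails: take t = 0. Then 4t + 6 = 6, which is even, yet t = 0 is even, not odd.

Not equivalent: only (⇐) holds.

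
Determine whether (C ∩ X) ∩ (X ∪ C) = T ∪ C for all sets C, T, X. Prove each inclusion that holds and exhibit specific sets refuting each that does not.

Forward inclusion. Let x ∈ (C ∩ X) ∩ (X ∪ C). Then either x ∈ C ∩ X and x ∉ T; or x ∈ C ∩ T ∩ X. In each case x ∈ T ∪ C, so (C ∩ X) ∩ (X ∪ C) ⊆ T ∪ C.

Reverse inclusion. This inclusion fails. Take C = {1}, T = ∅, X = ∅; then 1 ∈ T ∪ C but 1 ∉ (C ∩ X) ∩ (X ∪ C).

(⊆) holds; (⊇) fails.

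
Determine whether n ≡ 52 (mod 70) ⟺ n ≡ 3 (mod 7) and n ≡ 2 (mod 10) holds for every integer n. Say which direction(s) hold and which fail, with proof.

Forward direction. Suppose n ≡ 52 (mod 70); write n = 70j + 52. Since 7 ∣ 70, reducing mod 7 gives n ≡ 52 ≡ 3 (mod 7); since 10 ∣ 70, reducing mod 10 gives n ≡ 52 ≡ 2 (mod 10).

Converse. If n ≡ 3 (mod 7) and n ≡ 2 (mod 10), then by the Chinese remainder theorem n ≡ 52 (mod 70). This is exactly n ≡ 52 (mod 70).

The biconditional holds.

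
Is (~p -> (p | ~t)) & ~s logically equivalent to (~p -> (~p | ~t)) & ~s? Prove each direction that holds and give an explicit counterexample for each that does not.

(⇒) Assume the antecedent. If t is true, the antecedent forces (t = T, s = F, p = T), and (~p -> (~p | ~t)) & ~s holds there. If t is false, the antecedent forces (t = F, s = F, p = F) or (t = F, s = F, p = T), and (~p -> (~p | ~t)) & ~s holds there. Either way (~p -> (~p | ~t)) & ~s holds.

(⇐) This fails. Under t = T, s = F, p = F, the left side is false but the right side is true.

Only the forward direction holds.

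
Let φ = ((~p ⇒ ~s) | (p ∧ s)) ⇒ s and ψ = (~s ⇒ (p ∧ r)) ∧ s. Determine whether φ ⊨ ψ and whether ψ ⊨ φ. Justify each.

Both directions hold; the statement is true.

(⇒) Assume the antecedent. If p is true, the antecedent forces (p = T, s = T, r = F) or (p = T, s = T, r = T), and (~s ⇒ (p ∧ r)) ∧ s holds there. If p is false, the antecedent forces (p = F, s = T, r = F) or (p = F, s = T, r = T), and (~s ⇒ (p ∧ r)) ∧ s holds there. Either way (~s ⇒ (p ∧ r)) ∧ s holds.

(⇐) Assume the antecedent. If p is true, the antecedent forces (p = T, s = T, r = F) or (p = T, s = T, r = T), and ((~p ⇒ ~s) | (p ∧ s)) ⇒ s holds there. If p is false, the antecedent forces (p = F, s = T, r = F) or (p = F, s = T, r = T), and ((~p ⇒ ~s) | (p ∧ s)) ⇒ s holds there. Either way ((~p ⇒ ~s) | (p ∧ s)) ⇒ s holds.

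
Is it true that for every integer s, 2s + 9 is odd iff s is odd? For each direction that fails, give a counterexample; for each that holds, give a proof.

Only the reverse direction holds.

[⇒] This fails: take s = 0. Then 2s + 9 = 9, which is odd, yet s = 0 is even, not odd.

[⇐] Suppose s is odd. Since 2 is even, 2s is even for every s, so 2s + 9 has the same parity as 9, which is odd. Hence 2s + 9 is odd.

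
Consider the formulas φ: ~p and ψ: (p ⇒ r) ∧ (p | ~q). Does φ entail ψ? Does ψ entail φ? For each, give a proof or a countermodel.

Forward direction. This fails. Under q = T, r = F, p = F, the left side is true but the right side is false.

Converse. This fails. Under q = F, r = T, p = T, the left side is false but the right side is true.

Both directions fail.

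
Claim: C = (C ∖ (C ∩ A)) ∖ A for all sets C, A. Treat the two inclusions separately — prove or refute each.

Forward inclusion. This inclusion fails. Take C = {1}, A = {1}; then 1 ∈ C but 1 ∉ (C ∖ (C ∩ A)) ∖ A.

Reverse inclusion. Let x ∈ (C ∖ (C ∩ A)) ∖ A. Then x ∈ C and x ∉ A, from which x ∈ C.

Only the reverse inclusion holds.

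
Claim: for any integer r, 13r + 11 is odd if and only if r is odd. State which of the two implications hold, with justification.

[⇒] This fails: r = 6 gives 13r + 11 = 89, which is odd, but 6 is even, not odd.

[⇐] This also fails: r = 5 is odd, but 13r + 11 = 76 is even, not odd.

(⇒) fails and (⇐) fails.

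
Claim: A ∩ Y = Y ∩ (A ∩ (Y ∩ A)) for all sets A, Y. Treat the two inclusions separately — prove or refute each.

(⟸) Let x ∈ Y ∩ (A ∩ (Y ∩ A)). Then x ∈ A ∩ Y, from which x ∈ A ∩ Y.

(⟹) Let x ∈ A ∩ Y. Then x ∈ A ∩ Y, from which x ∈ Y ∩ (A ∩ (Y ∩ A)).

The two sets are equal.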